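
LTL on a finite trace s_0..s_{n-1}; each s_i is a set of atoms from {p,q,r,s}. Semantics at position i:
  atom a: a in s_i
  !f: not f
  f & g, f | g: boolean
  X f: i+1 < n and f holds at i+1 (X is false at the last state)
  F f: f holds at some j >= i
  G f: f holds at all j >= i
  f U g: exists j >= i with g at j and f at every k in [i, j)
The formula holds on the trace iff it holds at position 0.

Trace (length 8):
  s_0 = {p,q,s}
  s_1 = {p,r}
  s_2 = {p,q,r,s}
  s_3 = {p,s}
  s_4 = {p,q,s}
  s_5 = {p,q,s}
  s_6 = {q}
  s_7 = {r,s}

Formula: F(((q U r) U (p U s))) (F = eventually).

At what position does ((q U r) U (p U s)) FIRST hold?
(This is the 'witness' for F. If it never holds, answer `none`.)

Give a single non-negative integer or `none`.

s_0={p,q,s}: ((q U r) U (p U s))=True (q U r)=True q=True r=False (p U s)=True p=True s=True
s_1={p,r}: ((q U r) U (p U s))=True (q U r)=True q=False r=True (p U s)=True p=True s=False
s_2={p,q,r,s}: ((q U r) U (p U s))=True (q U r)=True q=True r=True (p U s)=True p=True s=True
s_3={p,s}: ((q U r) U (p U s))=True (q U r)=False q=False r=False (p U s)=True p=True s=True
s_4={p,q,s}: ((q U r) U (p U s))=True (q U r)=True q=True r=False (p U s)=True p=True s=True
s_5={p,q,s}: ((q U r) U (p U s))=True (q U r)=True q=True r=False (p U s)=True p=True s=True
s_6={q}: ((q U r) U (p U s))=True (q U r)=True q=True r=False (p U s)=False p=False s=False
s_7={r,s}: ((q U r) U (p U s))=True (q U r)=True q=False r=True (p U s)=True p=False s=True
F(((q U r) U (p U s))) holds; first witness at position 0.

Answer: 0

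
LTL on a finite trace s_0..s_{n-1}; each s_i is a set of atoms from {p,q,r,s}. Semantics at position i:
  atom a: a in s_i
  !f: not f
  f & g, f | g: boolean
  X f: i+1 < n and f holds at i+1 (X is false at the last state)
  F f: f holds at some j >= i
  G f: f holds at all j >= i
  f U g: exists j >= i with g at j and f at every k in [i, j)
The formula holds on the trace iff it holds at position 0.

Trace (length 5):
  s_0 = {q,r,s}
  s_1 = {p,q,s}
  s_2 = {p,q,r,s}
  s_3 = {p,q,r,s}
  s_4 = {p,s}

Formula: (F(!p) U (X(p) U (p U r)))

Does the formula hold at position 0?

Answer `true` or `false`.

Answer: true

Derivation:
s_0={q,r,s}: (F(!p) U (X(p) U (p U r)))=True F(!p)=True !p=True p=False (X(p) U (p U r))=True X(p)=True (p U r)=True r=True
s_1={p,q,s}: (F(!p) U (X(p) U (p U r)))=True F(!p)=False !p=False p=True (X(p) U (p U r))=True X(p)=True (p U r)=True r=False
s_2={p,q,r,s}: (F(!p) U (X(p) U (p U r)))=True F(!p)=False !p=False p=True (X(p) U (p U r))=True X(p)=True (p U r)=True r=True
s_3={p,q,r,s}: (F(!p) U (X(p) U (p U r)))=True F(!p)=False !p=False p=True (X(p) U (p U r))=True X(p)=True (p U r)=True r=True
s_4={p,s}: (F(!p) U (X(p) U (p U r)))=False F(!p)=False !p=False p=True (X(p) U (p U r))=False X(p)=False (p U r)=False r=False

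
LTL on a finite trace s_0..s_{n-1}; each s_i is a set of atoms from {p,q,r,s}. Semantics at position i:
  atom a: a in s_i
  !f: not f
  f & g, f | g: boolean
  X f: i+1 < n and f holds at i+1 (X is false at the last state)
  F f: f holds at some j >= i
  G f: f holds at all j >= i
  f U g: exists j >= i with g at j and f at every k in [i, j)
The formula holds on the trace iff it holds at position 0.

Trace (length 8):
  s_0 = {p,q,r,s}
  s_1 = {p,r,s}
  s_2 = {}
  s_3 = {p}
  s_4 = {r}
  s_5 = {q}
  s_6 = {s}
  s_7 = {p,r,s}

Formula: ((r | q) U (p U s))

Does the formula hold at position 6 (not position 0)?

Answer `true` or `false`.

s_0={p,q,r,s}: ((r | q) U (p U s))=True (r | q)=True r=True q=True (p U s)=True p=True s=True
s_1={p,r,s}: ((r | q) U (p U s))=True (r | q)=True r=True q=False (p U s)=True p=True s=True
s_2={}: ((r | q) U (p U s))=False (r | q)=False r=False q=False (p U s)=False p=False s=False
s_3={p}: ((r | q) U (p U s))=False (r | q)=False r=False q=False (p U s)=False p=True s=False
s_4={r}: ((r | q) U (p U s))=True (r | q)=True r=True q=False (p U s)=False p=False s=False
s_5={q}: ((r | q) U (p U s))=True (r | q)=True r=False q=True (p U s)=False p=False s=False
s_6={s}: ((r | q) U (p U s))=True (r | q)=False r=False q=False (p U s)=True p=False s=True
s_7={p,r,s}: ((r | q) U (p U s))=True (r | q)=True r=True q=False (p U s)=True p=True s=True
Evaluating at position 6: result = True

Answer: true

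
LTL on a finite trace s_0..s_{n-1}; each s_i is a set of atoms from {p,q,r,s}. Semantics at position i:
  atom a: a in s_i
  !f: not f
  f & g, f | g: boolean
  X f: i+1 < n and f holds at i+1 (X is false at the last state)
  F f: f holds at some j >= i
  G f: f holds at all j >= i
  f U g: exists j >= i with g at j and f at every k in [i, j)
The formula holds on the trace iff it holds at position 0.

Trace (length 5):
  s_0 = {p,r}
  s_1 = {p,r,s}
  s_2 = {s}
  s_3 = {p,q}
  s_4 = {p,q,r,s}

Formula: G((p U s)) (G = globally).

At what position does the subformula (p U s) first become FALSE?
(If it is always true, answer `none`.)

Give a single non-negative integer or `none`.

Answer: none

Derivation:
s_0={p,r}: (p U s)=True p=True s=False
s_1={p,r,s}: (p U s)=True p=True s=True
s_2={s}: (p U s)=True p=False s=True
s_3={p,q}: (p U s)=True p=True s=False
s_4={p,q,r,s}: (p U s)=True p=True s=True
G((p U s)) holds globally = True
No violation — formula holds at every position.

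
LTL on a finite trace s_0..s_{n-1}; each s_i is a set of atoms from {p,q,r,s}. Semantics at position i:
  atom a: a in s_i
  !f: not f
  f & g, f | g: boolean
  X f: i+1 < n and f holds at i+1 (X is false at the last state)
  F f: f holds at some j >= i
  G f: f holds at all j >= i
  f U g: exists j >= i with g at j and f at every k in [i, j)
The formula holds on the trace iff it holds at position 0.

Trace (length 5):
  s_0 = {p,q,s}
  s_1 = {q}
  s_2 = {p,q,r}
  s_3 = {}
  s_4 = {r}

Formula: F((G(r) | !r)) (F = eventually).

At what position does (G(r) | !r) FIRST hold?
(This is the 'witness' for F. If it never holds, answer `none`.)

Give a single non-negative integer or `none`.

s_0={p,q,s}: (G(r) | !r)=True G(r)=False r=False !r=True
s_1={q}: (G(r) | !r)=True G(r)=False r=False !r=True
s_2={p,q,r}: (G(r) | !r)=False G(r)=False r=True !r=False
s_3={}: (G(r) | !r)=True G(r)=False r=False !r=True
s_4={r}: (G(r) | !r)=True G(r)=True r=True !r=False
F((G(r) | !r)) holds; first witness at position 0.

Answer: 0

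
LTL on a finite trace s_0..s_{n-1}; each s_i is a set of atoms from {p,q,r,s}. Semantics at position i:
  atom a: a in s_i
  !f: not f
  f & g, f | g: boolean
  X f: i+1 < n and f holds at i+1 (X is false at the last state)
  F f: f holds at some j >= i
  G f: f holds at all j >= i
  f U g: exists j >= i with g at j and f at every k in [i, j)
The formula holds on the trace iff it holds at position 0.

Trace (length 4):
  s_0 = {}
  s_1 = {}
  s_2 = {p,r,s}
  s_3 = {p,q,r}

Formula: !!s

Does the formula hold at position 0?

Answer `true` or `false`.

s_0={}: !!s=False !s=True s=False
s_1={}: !!s=False !s=True s=False
s_2={p,r,s}: !!s=True !s=False s=True
s_3={p,q,r}: !!s=False !s=True s=False

Answer: false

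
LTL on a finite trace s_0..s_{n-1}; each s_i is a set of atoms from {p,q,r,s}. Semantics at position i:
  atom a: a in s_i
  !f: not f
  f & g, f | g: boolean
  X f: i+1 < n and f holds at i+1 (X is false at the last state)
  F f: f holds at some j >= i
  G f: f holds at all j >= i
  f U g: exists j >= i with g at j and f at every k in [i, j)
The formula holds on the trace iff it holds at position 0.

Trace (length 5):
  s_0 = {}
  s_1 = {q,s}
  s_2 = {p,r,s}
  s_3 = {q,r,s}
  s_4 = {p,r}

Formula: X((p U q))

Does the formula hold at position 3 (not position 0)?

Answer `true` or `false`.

Answer: false

Derivation:
s_0={}: X((p U q))=True (p U q)=False p=False q=False
s_1={q,s}: X((p U q))=True (p U q)=True p=False q=True
s_2={p,r,s}: X((p U q))=True (p U q)=True p=True q=False
s_3={q,r,s}: X((p U q))=False (p U q)=True p=False q=True
s_4={p,r}: X((p U q))=False (p U q)=False p=True q=False
Evaluating at position 3: result = False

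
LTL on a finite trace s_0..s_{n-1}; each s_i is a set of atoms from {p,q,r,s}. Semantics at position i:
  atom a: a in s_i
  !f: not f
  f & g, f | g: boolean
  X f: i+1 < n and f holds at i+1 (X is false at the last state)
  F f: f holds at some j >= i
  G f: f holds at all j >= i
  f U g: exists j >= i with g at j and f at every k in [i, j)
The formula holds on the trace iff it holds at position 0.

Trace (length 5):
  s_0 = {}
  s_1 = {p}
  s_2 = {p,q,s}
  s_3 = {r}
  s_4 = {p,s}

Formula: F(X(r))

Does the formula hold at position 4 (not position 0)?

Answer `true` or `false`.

Answer: false

Derivation:
s_0={}: F(X(r))=True X(r)=False r=False
s_1={p}: F(X(r))=True X(r)=False r=False
s_2={p,q,s}: F(X(r))=True X(r)=True r=False
s_3={r}: F(X(r))=False X(r)=False r=True
s_4={p,s}: F(X(r))=False X(r)=False r=False
Evaluating at position 4: result = False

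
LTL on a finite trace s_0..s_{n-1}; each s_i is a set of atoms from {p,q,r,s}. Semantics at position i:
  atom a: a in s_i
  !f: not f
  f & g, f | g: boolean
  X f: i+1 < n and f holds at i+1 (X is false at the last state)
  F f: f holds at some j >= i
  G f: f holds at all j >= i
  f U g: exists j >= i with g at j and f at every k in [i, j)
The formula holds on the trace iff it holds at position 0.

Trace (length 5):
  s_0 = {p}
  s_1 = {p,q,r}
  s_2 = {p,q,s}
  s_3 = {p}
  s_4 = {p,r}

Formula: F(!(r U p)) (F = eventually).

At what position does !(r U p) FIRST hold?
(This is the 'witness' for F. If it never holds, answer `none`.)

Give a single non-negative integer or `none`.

Answer: none

Derivation:
s_0={p}: !(r U p)=False (r U p)=True r=False p=True
s_1={p,q,r}: !(r U p)=False (r U p)=True r=True p=True
s_2={p,q,s}: !(r U p)=False (r U p)=True r=False p=True
s_3={p}: !(r U p)=False (r U p)=True r=False p=True
s_4={p,r}: !(r U p)=False (r U p)=True r=True p=True
F(!(r U p)) does not hold (no witness exists).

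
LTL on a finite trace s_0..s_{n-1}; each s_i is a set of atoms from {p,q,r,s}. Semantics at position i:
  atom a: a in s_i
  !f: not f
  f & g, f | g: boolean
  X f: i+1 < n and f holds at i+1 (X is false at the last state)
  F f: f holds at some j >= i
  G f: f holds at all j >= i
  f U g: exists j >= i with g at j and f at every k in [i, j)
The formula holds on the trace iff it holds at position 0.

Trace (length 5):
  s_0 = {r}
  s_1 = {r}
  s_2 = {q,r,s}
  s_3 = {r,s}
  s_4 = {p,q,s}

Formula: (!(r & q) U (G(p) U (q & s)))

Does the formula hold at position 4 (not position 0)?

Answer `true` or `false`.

s_0={r}: (!(r & q) U (G(p) U (q & s)))=True !(r & q)=True (r & q)=False r=True q=False (G(p) U (q & s))=False G(p)=False p=False (q & s)=False s=False
s_1={r}: (!(r & q) U (G(p) U (q & s)))=True !(r & q)=True (r & q)=False r=True q=False (G(p) U (q & s))=False G(p)=False p=False (q & s)=False s=False
s_2={q,r,s}: (!(r & q) U (G(p) U (q & s)))=True !(r & q)=False (r & q)=True r=True q=True (G(p) U (q & s))=True G(p)=False p=False (q & s)=True s=True
s_3={r,s}: (!(r & q) U (G(p) U (q & s)))=True !(r & q)=True (r & q)=False r=True q=False (G(p) U (q & s))=False G(p)=False p=False (q & s)=False s=True
s_4={p,q,s}: (!(r & q) U (G(p) U (q & s)))=True !(r & q)=True (r & q)=False r=False q=True (G(p) U (q & s))=True G(p)=True p=True (q & s)=True s=True
Evaluating at position 4: result = True

Answer: true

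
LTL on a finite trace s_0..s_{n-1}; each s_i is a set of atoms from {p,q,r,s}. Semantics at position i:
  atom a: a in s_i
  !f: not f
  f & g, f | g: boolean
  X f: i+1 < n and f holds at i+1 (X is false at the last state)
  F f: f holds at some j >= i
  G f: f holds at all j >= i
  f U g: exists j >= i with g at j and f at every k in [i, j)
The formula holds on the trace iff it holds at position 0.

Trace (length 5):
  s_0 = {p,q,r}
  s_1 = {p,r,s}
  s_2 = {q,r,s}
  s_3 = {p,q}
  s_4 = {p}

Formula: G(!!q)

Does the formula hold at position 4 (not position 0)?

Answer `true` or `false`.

s_0={p,q,r}: G(!!q)=False !!q=True !q=False q=True
s_1={p,r,s}: G(!!q)=False !!q=False !q=True q=False
s_2={q,r,s}: G(!!q)=False !!q=True !q=False q=True
s_3={p,q}: G(!!q)=False !!q=True !q=False q=True
s_4={p}: G(!!q)=False !!q=False !q=True q=False
Evaluating at position 4: result = False

Answer: false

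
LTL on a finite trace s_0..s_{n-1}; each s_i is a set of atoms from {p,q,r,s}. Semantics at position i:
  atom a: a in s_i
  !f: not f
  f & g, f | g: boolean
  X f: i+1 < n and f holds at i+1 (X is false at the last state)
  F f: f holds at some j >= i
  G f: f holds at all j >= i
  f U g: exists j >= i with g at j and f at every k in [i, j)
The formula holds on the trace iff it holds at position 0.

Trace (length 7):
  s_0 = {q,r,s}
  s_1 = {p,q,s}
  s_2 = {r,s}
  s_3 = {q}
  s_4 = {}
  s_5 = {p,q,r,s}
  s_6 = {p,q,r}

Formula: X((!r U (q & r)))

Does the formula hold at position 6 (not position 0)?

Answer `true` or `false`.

s_0={q,r,s}: X((!r U (q & r)))=False (!r U (q & r))=True !r=False r=True (q & r)=True q=True
s_1={p,q,s}: X((!r U (q & r)))=False (!r U (q & r))=False !r=True r=False (q & r)=False q=True
s_2={r,s}: X((!r U (q & r)))=True (!r U (q & r))=False !r=False r=True (q & r)=False q=False
s_3={q}: X((!r U (q & r)))=True (!r U (q & r))=True !r=True r=False (q & r)=False q=True
s_4={}: X((!r U (q & r)))=True (!r U (q & r))=True !r=True r=False (q & r)=False q=False
s_5={p,q,r,s}: X((!r U (q & r)))=True (!r U (q & r))=True !r=False r=True (q & r)=True q=True
s_6={p,q,r}: X((!r U (q & r)))=False (!r U (q & r))=True !r=False r=True (q & r)=True q=True
Evaluating at position 6: result = False

Answer: false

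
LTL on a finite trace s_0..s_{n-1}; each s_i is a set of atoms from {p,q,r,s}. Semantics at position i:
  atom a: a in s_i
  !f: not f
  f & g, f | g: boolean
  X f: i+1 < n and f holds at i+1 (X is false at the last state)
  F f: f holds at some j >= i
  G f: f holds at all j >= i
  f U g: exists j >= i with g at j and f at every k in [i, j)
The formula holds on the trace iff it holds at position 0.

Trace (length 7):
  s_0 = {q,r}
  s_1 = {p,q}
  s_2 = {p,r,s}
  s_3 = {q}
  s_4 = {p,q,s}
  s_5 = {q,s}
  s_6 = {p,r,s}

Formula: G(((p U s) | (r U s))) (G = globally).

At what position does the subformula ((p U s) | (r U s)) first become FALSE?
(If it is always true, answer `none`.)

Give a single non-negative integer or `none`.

s_0={q,r}: ((p U s) | (r U s))=False (p U s)=False p=False s=False (r U s)=False r=True
s_1={p,q}: ((p U s) | (r U s))=True (p U s)=True p=True s=False (r U s)=False r=False
s_2={p,r,s}: ((p U s) | (r U s))=True (p U s)=True p=True s=True (r U s)=True r=True
s_3={q}: ((p U s) | (r U s))=False (p U s)=False p=False s=False (r U s)=False r=False
s_4={p,q,s}: ((p U s) | (r U s))=True (p U s)=True p=True s=True (r U s)=True r=False
s_5={q,s}: ((p U s) | (r U s))=True (p U s)=True p=False s=True (r U s)=True r=False
s_6={p,r,s}: ((p U s) | (r U s))=True (p U s)=True p=True s=True (r U s)=True r=True
G(((p U s) | (r U s))) holds globally = False
First violation at position 0.

Answer: 0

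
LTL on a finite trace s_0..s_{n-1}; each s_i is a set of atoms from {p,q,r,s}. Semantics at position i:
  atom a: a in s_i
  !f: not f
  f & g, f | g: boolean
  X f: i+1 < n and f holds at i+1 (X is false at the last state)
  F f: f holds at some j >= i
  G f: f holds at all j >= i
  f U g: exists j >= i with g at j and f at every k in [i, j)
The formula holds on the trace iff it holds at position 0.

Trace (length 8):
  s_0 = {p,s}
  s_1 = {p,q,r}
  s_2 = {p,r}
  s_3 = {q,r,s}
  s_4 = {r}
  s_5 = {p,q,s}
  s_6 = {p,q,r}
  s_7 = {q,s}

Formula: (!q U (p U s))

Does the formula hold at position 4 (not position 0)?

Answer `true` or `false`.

Answer: true

Derivation:
s_0={p,s}: (!q U (p U s))=True !q=True q=False (p U s)=True p=True s=True
s_1={p,q,r}: (!q U (p U s))=True !q=False q=True (p U s)=True p=True s=False
s_2={p,r}: (!q U (p U s))=True !q=True q=False (p U s)=True p=True s=False
s_3={q,r,s}: (!q U (p U s))=True !q=False q=True (p U s)=True p=False s=True
s_4={r}: (!q U (p U s))=True !q=True q=False (p U s)=False p=False s=False
s_5={p,q,s}: (!q U (p U s))=True !q=False q=True (p U s)=True p=True s=True
s_6={p,q,r}: (!q U (p U s))=True !q=False q=True (p U s)=True p=True s=False
s_7={q,s}: (!q U (p U s))=True !q=False q=True (p U s)=True p=False s=True
Evaluating at position 4: result = True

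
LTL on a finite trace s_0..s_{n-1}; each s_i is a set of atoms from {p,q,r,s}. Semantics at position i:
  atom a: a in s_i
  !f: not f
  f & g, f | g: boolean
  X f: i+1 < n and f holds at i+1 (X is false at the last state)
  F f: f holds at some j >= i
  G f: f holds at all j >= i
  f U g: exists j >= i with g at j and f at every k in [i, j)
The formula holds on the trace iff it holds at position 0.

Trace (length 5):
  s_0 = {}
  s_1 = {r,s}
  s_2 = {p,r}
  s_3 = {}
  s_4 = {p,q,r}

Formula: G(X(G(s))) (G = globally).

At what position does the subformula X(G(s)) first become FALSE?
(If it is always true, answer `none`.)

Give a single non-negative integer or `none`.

s_0={}: X(G(s))=False G(s)=False s=False
s_1={r,s}: X(G(s))=False G(s)=False s=True
s_2={p,r}: X(G(s))=False G(s)=False s=False
s_3={}: X(G(s))=False G(s)=False s=False
s_4={p,q,r}: X(G(s))=False G(s)=False s=False
G(X(G(s))) holds globally = False
First violation at position 0.

Answer: 0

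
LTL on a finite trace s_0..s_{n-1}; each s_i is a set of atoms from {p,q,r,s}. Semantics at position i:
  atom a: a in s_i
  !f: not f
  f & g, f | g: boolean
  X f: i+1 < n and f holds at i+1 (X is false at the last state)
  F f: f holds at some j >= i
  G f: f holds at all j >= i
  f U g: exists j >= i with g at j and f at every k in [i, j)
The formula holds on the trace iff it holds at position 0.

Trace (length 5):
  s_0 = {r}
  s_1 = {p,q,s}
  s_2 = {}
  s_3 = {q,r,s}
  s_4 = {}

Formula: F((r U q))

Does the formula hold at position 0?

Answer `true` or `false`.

s_0={r}: F((r U q))=True (r U q)=True r=True q=False
s_1={p,q,s}: F((r U q))=True (r U q)=True r=False q=True
s_2={}: F((r U q))=True (r U q)=False r=False q=False
s_3={q,r,s}: F((r U q))=True (r U q)=True r=True q=True
s_4={}: F((r U q))=False (r U q)=False r=False q=False

Answer: true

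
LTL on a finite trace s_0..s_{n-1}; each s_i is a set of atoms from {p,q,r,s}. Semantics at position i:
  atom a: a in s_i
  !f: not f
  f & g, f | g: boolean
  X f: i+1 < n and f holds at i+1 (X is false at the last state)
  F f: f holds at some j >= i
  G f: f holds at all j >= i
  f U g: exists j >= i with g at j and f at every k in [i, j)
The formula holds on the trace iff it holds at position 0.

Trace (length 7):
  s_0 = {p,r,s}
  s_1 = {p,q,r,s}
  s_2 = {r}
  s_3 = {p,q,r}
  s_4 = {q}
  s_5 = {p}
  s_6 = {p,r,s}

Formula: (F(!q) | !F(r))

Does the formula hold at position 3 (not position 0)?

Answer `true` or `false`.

Answer: true

Derivation:
s_0={p,r,s}: (F(!q) | !F(r))=True F(!q)=True !q=True q=False !F(r)=False F(r)=True r=True
s_1={p,q,r,s}: (F(!q) | !F(r))=True F(!q)=True !q=False q=True !F(r)=False F(r)=True r=True
s_2={r}: (F(!q) | !F(r))=True F(!q)=True !q=True q=False !F(r)=False F(r)=True r=True
s_3={p,q,r}: (F(!q) | !F(r))=True F(!q)=True !q=False q=True !F(r)=False F(r)=True r=True
s_4={q}: (F(!q) | !F(r))=True F(!q)=True !q=False q=True !F(r)=False F(r)=True r=False
s_5={p}: (F(!q) | !F(r))=True F(!q)=True !q=True q=False !F(r)=False F(r)=True r=False
s_6={p,r,s}: (F(!q) | !F(r))=True F(!q)=True !q=True q=False !F(r)=False F(r)=True r=True
Evaluating at position 3: result = True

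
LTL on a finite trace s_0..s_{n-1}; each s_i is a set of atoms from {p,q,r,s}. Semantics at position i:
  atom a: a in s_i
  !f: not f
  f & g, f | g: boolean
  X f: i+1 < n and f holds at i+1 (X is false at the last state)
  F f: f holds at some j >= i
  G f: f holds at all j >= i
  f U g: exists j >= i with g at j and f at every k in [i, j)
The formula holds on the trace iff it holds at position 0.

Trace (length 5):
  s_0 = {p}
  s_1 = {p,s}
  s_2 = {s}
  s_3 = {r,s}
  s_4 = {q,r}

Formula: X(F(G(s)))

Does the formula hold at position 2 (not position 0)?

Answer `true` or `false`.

s_0={p}: X(F(G(s)))=False F(G(s))=False G(s)=False s=False
s_1={p,s}: X(F(G(s)))=False F(G(s))=False G(s)=False s=True
s_2={s}: X(F(G(s)))=False F(G(s))=False G(s)=False s=True
s_3={r,s}: X(F(G(s)))=False F(G(s))=False G(s)=False s=True
s_4={q,r}: X(F(G(s)))=False F(G(s))=False G(s)=False s=False
Evaluating at position 2: result = False

Answer: false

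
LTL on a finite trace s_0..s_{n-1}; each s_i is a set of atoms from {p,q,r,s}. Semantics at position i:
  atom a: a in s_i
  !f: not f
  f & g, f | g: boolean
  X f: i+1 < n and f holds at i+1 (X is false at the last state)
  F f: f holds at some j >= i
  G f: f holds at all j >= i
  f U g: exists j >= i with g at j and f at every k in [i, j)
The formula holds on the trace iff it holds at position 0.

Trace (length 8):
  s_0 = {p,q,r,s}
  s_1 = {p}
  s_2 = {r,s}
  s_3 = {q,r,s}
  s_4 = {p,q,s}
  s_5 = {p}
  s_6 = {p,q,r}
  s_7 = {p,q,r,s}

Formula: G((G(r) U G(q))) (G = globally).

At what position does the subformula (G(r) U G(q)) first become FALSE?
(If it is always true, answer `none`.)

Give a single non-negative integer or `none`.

Answer: 0

Derivation:
s_0={p,q,r,s}: (G(r) U G(q))=False G(r)=False r=True G(q)=False q=True
s_1={p}: (G(r) U G(q))=False G(r)=False r=False G(q)=False q=False
s_2={r,s}: (G(r) U G(q))=False G(r)=False r=True G(q)=False q=False
s_3={q,r,s}: (G(r) U G(q))=False G(r)=False r=True G(q)=False q=True
s_4={p,q,s}: (G(r) U G(q))=False G(r)=False r=False G(q)=False q=True
s_5={p}: (G(r) U G(q))=False G(r)=False r=False G(q)=False q=False
s_6={p,q,r}: (G(r) U G(q))=True G(r)=True r=True G(q)=True q=True
s_7={p,q,r,s}: (G(r) U G(q))=True G(r)=True r=True G(q)=True q=True
G((G(r) U G(q))) holds globally = False
First violation at position 0.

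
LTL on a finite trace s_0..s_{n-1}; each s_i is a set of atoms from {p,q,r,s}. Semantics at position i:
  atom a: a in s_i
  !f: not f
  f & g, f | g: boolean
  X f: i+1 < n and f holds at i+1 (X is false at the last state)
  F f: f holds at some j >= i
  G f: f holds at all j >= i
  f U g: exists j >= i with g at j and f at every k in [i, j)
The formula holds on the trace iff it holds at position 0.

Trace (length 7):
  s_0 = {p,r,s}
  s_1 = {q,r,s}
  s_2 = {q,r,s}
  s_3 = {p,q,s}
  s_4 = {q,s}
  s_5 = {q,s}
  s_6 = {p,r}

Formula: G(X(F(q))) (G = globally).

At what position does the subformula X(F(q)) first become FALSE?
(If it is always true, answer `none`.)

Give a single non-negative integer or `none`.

Answer: 5

Derivation:
s_0={p,r,s}: X(F(q))=True F(q)=True q=False
s_1={q,r,s}: X(F(q))=True F(q)=True q=True
s_2={q,r,s}: X(F(q))=True F(q)=True q=True
s_3={p,q,s}: X(F(q))=True F(q)=True q=True
s_4={q,s}: X(F(q))=True F(q)=True q=True
s_5={q,s}: X(F(q))=False F(q)=True q=True
s_6={p,r}: X(F(q))=False F(q)=False q=False
G(X(F(q))) holds globally = False
First violation at position 5.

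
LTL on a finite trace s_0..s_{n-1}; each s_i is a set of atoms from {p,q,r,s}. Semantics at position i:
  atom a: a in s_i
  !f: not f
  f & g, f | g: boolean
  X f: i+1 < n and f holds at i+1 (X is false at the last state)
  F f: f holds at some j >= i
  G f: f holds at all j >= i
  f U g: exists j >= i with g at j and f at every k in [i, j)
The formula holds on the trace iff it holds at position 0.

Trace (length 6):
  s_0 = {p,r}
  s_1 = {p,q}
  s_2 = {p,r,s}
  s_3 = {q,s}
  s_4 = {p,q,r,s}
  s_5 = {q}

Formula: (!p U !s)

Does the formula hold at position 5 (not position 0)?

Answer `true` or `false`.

s_0={p,r}: (!p U !s)=True !p=False p=True !s=True s=False
s_1={p,q}: (!p U !s)=True !p=False p=True !s=True s=False
s_2={p,r,s}: (!p U !s)=False !p=False p=True !s=False s=True
s_3={q,s}: (!p U !s)=False !p=True p=False !s=False s=True
s_4={p,q,r,s}: (!p U !s)=False !p=False p=True !s=False s=True
s_5={q}: (!p U !s)=True !p=True p=False !s=True s=False
Evaluating at position 5: result = True

Answer: true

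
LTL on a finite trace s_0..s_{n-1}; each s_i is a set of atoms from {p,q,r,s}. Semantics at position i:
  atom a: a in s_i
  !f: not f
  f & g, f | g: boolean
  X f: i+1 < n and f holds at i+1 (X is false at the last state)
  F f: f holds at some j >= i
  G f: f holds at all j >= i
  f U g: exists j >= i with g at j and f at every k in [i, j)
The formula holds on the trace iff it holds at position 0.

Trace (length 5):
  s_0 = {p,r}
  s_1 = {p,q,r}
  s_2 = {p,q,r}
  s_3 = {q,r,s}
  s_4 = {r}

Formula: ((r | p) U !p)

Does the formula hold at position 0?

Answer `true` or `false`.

s_0={p,r}: ((r | p) U !p)=True (r | p)=True r=True p=True !p=False
s_1={p,q,r}: ((r | p) U !p)=True (r | p)=True r=True p=True !p=False
s_2={p,q,r}: ((r | p) U !p)=True (r | p)=True r=True p=True !p=False
s_3={q,r,s}: ((r | p) U !p)=True (r | p)=True r=True p=False !p=True
s_4={r}: ((r | p) U !p)=True (r | p)=True r=True p=False !p=True

Answer: true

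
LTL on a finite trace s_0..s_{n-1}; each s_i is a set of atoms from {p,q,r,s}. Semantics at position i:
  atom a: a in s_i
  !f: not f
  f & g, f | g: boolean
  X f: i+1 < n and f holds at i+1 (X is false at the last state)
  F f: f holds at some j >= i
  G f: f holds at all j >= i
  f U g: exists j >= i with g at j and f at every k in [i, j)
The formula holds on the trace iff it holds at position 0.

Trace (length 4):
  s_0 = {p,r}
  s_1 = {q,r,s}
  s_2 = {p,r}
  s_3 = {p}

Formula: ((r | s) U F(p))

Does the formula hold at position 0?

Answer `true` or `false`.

s_0={p,r}: ((r | s) U F(p))=True (r | s)=True r=True s=False F(p)=True p=True
s_1={q,r,s}: ((r | s) U F(p))=True (r | s)=True r=True s=True F(p)=True p=False
s_2={p,r}: ((r | s) U F(p))=True (r | s)=True r=True s=False F(p)=True p=True
s_3={p}: ((r | s) U F(p))=True (r | s)=False r=False s=False F(p)=True p=True

Answer: true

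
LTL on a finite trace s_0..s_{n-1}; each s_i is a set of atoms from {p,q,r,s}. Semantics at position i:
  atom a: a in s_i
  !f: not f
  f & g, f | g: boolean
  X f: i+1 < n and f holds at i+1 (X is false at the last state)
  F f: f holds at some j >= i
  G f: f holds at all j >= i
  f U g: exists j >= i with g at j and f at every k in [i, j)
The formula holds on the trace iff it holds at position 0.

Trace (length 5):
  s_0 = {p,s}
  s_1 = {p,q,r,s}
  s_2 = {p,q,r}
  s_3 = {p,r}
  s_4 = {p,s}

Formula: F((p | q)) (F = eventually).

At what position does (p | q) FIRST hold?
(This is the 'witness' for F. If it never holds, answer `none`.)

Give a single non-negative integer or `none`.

Answer: 0

Derivation:
s_0={p,s}: (p | q)=True p=True q=False
s_1={p,q,r,s}: (p | q)=True p=True q=True
s_2={p,q,r}: (p | q)=True p=True q=True
s_3={p,r}: (p | q)=True p=True q=False
s_4={p,s}: (p | q)=True p=True q=False
F((p | q)) holds; first witness at position 0.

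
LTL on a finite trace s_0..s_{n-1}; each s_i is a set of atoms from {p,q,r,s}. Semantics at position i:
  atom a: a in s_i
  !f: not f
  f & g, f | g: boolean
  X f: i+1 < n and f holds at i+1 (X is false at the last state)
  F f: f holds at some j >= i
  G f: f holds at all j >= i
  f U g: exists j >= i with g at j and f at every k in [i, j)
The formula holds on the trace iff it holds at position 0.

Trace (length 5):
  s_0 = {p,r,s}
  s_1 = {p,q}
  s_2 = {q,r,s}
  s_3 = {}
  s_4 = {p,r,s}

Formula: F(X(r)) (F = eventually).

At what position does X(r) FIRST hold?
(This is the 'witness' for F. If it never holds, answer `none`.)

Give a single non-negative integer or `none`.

Answer: 1

Derivation:
s_0={p,r,s}: X(r)=False r=True
s_1={p,q}: X(r)=True r=False
s_2={q,r,s}: X(r)=False r=True
s_3={}: X(r)=True r=False
s_4={p,r,s}: X(r)=False r=True
F(X(r)) holds; first witness at position 1.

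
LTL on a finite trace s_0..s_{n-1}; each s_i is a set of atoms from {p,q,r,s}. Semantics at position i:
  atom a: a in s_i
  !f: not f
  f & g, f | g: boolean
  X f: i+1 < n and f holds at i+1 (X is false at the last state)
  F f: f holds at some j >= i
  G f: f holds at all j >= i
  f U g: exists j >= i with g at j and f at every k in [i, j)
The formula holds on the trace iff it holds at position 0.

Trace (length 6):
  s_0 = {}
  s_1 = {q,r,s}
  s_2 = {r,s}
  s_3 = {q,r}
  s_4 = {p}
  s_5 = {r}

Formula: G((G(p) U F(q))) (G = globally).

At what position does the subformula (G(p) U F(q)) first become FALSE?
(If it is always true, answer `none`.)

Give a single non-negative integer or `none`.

s_0={}: (G(p) U F(q))=True G(p)=False p=False F(q)=True q=False
s_1={q,r,s}: (G(p) U F(q))=True G(p)=False p=False F(q)=True q=True
s_2={r,s}: (G(p) U F(q))=True G(p)=False p=False F(q)=True q=False
s_3={q,r}: (G(p) U F(q))=True G(p)=False p=False F(q)=True q=True
s_4={p}: (G(p) U F(q))=False G(p)=False p=True F(q)=False q=False
s_5={r}: (G(p) U F(q))=False G(p)=False p=False F(q)=False q=False
G((G(p) U F(q))) holds globally = False
First violation at position 4.

Answer: 4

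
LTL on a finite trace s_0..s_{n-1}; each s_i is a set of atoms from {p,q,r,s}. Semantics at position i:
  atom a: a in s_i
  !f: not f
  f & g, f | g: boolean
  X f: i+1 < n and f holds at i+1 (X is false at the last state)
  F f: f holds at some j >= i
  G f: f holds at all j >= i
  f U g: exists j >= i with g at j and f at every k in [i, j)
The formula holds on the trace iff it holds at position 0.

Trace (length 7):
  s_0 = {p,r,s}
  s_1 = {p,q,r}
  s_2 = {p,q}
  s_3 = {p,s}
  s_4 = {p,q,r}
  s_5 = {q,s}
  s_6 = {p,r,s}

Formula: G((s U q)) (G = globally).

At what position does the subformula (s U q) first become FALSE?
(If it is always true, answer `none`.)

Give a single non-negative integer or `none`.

Answer: 6

Derivation:
s_0={p,r,s}: (s U q)=True s=True q=False
s_1={p,q,r}: (s U q)=True s=False q=True
s_2={p,q}: (s U q)=True s=False q=True
s_3={p,s}: (s U q)=True s=True q=False
s_4={p,q,r}: (s U q)=True s=False q=True
s_5={q,s}: (s U q)=True s=True q=True
s_6={p,r,s}: (s U q)=False s=True q=False
G((s U q)) holds globally = False
First violation at position 6.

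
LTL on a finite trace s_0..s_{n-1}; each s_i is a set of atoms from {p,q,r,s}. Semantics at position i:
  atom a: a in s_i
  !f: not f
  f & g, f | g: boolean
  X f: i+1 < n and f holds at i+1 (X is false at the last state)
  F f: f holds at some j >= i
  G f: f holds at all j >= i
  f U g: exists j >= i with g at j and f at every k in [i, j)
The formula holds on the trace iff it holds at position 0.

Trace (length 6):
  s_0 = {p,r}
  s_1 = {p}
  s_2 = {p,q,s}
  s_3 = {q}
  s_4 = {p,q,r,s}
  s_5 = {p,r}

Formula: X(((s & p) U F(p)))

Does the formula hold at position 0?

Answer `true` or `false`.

s_0={p,r}: X(((s & p) U F(p)))=True ((s & p) U F(p))=True (s & p)=False s=False p=True F(p)=True
s_1={p}: X(((s & p) U F(p)))=True ((s & p) U F(p))=True (s & p)=False s=False p=True F(p)=True
s_2={p,q,s}: X(((s & p) U F(p)))=True ((s & p) U F(p))=True (s & p)=True s=True p=True F(p)=True
s_3={q}: X(((s & p) U F(p)))=True ((s & p) U F(p))=True (s & p)=False s=False p=False F(p)=True
s_4={p,q,r,s}: X(((s & p) U F(p)))=True ((s & p) U F(p))=True (s & p)=True s=True p=True F(p)=True
s_5={p,r}: X(((s & p) U F(p)))=False ((s & p) U F(p))=True (s & p)=False s=False p=True F(p)=True

Answer: true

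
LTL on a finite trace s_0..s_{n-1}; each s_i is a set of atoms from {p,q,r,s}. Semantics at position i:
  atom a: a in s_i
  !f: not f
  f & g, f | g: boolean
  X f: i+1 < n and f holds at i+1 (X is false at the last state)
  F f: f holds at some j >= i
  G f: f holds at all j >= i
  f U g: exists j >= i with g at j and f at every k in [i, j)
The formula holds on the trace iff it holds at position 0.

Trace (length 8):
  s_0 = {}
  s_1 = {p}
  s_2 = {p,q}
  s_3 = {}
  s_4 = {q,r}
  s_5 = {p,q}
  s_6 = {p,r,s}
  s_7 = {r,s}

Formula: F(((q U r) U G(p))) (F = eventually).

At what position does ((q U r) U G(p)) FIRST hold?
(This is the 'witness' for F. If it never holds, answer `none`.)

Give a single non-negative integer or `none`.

Answer: none

Derivation:
s_0={}: ((q U r) U G(p))=False (q U r)=False q=False r=False G(p)=False p=False
s_1={p}: ((q U r) U G(p))=False (q U r)=False q=False r=False G(p)=False p=True
s_2={p,q}: ((q U r) U G(p))=False (q U r)=False q=True r=False G(p)=False p=True
s_3={}: ((q U r) U G(p))=False (q U r)=False q=False r=False G(p)=False p=False
s_4={q,r}: ((q U r) U G(p))=False (q U r)=True q=True r=True G(p)=False p=False
s_5={p,q}: ((q U r) U G(p))=False (q U r)=True q=True r=False G(p)=False p=True
s_6={p,r,s}: ((q U r) U G(p))=False (q U r)=True q=False r=True G(p)=False p=True
s_7={r,s}: ((q U r) U G(p))=False (q U r)=True q=False r=True G(p)=False p=False
F(((q U r) U G(p))) does not hold (no witness exists).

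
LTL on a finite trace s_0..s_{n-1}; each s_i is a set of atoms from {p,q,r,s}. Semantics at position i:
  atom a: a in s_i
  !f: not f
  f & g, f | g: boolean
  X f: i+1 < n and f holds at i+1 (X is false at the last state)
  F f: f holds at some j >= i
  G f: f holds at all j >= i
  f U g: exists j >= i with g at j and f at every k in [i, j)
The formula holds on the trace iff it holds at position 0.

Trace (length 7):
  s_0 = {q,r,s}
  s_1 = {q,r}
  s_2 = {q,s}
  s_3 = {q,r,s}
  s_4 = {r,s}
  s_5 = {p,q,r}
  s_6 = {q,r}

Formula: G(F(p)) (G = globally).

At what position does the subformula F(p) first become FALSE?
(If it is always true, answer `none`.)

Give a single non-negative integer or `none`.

Answer: 6

Derivation:
s_0={q,r,s}: F(p)=True p=False
s_1={q,r}: F(p)=True p=False
s_2={q,s}: F(p)=True p=False
s_3={q,r,s}: F(p)=True p=False
s_4={r,s}: F(p)=True p=False
s_5={p,q,r}: F(p)=True p=True
s_6={q,r}: F(p)=False p=False
G(F(p)) holds globally = False
First violation at position 6.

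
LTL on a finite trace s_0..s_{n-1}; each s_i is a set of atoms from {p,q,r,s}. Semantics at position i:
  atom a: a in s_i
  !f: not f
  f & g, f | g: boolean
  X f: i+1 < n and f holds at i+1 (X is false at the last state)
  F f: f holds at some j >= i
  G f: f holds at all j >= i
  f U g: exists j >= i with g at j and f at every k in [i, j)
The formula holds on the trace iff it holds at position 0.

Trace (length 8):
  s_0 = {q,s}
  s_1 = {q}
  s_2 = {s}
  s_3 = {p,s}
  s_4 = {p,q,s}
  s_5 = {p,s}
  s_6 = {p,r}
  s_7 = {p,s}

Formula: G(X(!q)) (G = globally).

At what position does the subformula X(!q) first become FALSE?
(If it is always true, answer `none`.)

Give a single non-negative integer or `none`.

s_0={q,s}: X(!q)=False !q=False q=True
s_1={q}: X(!q)=True !q=False q=True
s_2={s}: X(!q)=True !q=True q=False
s_3={p,s}: X(!q)=False !q=True q=False
s_4={p,q,s}: X(!q)=True !q=False q=True
s_5={p,s}: X(!q)=True !q=True q=False
s_6={p,r}: X(!q)=True !q=True q=False
s_7={p,s}: X(!q)=False !q=True q=False
G(X(!q)) holds globally = False
First violation at position 0.

Answer: 0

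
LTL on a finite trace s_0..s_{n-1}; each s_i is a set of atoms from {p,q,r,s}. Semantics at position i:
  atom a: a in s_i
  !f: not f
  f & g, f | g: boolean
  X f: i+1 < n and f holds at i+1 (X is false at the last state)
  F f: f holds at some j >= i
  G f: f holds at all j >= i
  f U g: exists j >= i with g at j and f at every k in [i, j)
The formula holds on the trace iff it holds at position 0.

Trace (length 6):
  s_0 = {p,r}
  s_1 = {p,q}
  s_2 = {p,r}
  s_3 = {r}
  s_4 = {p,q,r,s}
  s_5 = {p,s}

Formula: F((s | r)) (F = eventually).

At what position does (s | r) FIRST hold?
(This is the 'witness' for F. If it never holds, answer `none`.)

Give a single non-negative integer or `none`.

s_0={p,r}: (s | r)=True s=False r=True
s_1={p,q}: (s | r)=False s=False r=False
s_2={p,r}: (s | r)=True s=False r=True
s_3={r}: (s | r)=True s=False r=True
s_4={p,q,r,s}: (s | r)=True s=True r=True
s_5={p,s}: (s | r)=True s=True r=False
F((s | r)) holds; first witness at position 0.

Answer: 0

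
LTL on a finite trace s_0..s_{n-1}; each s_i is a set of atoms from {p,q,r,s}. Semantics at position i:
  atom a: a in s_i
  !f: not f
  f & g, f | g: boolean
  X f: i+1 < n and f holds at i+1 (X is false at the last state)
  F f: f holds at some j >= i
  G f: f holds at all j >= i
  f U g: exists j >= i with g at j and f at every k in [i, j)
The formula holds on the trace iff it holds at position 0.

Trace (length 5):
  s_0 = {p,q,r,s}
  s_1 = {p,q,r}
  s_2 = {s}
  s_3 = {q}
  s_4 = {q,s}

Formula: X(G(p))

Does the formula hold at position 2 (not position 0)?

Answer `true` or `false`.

s_0={p,q,r,s}: X(G(p))=False G(p)=False p=True
s_1={p,q,r}: X(G(p))=False G(p)=False p=True
s_2={s}: X(G(p))=False G(p)=False p=False
s_3={q}: X(G(p))=False G(p)=False p=False
s_4={q,s}: X(G(p))=False G(p)=False p=False
Evaluating at position 2: result = False

Answer: false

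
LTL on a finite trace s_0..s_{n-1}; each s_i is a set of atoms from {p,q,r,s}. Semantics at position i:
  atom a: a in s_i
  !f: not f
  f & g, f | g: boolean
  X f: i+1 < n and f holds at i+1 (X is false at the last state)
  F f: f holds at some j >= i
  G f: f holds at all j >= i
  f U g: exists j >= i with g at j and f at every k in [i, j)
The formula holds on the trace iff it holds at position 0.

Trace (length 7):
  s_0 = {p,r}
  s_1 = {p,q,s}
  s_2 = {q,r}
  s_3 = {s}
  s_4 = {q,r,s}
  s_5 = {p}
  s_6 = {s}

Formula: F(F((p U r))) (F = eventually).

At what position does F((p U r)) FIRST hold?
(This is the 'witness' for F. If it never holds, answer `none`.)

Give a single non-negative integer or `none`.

s_0={p,r}: F((p U r))=True (p U r)=True p=True r=True
s_1={p,q,s}: F((p U r))=True (p U r)=True p=True r=False
s_2={q,r}: F((p U r))=True (p U r)=True p=False r=True
s_3={s}: F((p U r))=True (p U r)=False p=False r=False
s_4={q,r,s}: F((p U r))=True (p U r)=True p=False r=True
s_5={p}: F((p U r))=False (p U r)=False p=True r=False
s_6={s}: F((p U r))=False (p U r)=False p=False r=False
F(F((p U r))) holds; first witness at position 0.

Answer: 0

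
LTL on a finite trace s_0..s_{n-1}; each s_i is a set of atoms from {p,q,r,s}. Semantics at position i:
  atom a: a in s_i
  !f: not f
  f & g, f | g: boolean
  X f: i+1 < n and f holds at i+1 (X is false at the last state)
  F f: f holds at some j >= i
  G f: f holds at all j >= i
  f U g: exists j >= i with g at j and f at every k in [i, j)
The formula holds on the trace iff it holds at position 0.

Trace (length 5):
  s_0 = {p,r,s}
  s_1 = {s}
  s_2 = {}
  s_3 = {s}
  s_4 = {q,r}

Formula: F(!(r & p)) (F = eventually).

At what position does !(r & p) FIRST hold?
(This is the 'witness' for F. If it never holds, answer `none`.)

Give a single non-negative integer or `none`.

Answer: 1

Derivation:
s_0={p,r,s}: !(r & p)=False (r & p)=True r=True p=True
s_1={s}: !(r & p)=True (r & p)=False r=False p=False
s_2={}: !(r & p)=True (r & p)=False r=False p=False
s_3={s}: !(r & p)=True (r & p)=False r=False p=False
s_4={q,r}: !(r & p)=True (r & p)=False r=True p=False
F(!(r & p)) holds; first witness at position 1.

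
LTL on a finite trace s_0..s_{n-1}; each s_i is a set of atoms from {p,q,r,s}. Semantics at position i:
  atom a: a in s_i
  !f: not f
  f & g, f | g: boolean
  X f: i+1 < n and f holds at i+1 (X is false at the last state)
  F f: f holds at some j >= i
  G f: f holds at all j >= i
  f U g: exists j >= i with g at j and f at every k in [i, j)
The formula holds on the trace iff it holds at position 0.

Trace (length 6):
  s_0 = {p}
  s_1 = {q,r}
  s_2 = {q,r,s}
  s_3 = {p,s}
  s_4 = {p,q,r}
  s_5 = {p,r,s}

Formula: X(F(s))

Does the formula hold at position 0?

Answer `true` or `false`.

Answer: true

Derivation:
s_0={p}: X(F(s))=True F(s)=True s=False
s_1={q,r}: X(F(s))=True F(s)=True s=False
s_2={q,r,s}: X(F(s))=True F(s)=True s=True
s_3={p,s}: X(F(s))=True F(s)=True s=True
s_4={p,q,r}: X(F(s))=True F(s)=True s=False
s_5={p,r,s}: X(F(s))=False F(s)=True s=True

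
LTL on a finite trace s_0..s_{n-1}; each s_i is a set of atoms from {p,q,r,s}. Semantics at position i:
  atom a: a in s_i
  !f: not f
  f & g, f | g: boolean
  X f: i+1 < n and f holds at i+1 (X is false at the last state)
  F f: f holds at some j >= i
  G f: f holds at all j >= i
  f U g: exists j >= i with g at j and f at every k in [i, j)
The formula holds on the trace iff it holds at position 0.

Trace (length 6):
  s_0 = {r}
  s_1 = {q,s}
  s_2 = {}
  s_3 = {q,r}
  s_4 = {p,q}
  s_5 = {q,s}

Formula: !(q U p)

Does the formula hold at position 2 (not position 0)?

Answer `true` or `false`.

s_0={r}: !(q U p)=True (q U p)=False q=False p=False
s_1={q,s}: !(q U p)=True (q U p)=False q=True p=False
s_2={}: !(q U p)=True (q U p)=False q=False p=False
s_3={q,r}: !(q U p)=False (q U p)=True q=True p=False
s_4={p,q}: !(q U p)=False (q U p)=True q=True p=True
s_5={q,s}: !(q U p)=True (q U p)=False q=True p=False
Evaluating at position 2: result = True

Answer: true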